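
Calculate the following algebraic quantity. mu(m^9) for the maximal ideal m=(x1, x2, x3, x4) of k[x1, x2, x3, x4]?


Graded Nakayama: mu(m^d) = dim_k (m^d/m^(d+1)) = #degree-9 monomials in 4 vars
C(n+d-1,d)=C(12,9)=220


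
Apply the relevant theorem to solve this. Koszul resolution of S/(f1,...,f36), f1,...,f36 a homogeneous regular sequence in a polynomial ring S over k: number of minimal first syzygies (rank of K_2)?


Regular sequence => Koszul complex is the minimal free resolution.
Syz_1 minimally generated by Koszul relations f_i*e_j - f_j*e_i (i<j): mu(Syz_1) = beta_2 = C(m,2) = m(m-1)/2
m=36
36*35/2 = 630


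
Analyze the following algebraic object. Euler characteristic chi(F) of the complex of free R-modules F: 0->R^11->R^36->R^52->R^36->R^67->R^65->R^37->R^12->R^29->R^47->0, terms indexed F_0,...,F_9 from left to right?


chi = sum (-1)^i * rank:
(-1)^0*11=11
(-1)^1*36=-36
(-1)^2*52=52
(-1)^3*36=-36
(-1)^4*67=67
(-1)^5*65=-65
(-1)^6*37=37
(-1)^7*12=-12
(-1)^8*29=29
(-1)^9*47=-47
chi=0


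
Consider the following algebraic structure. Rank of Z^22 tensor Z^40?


rank(M(x)N) = rank(M)*rank(N)
22*40 = 880


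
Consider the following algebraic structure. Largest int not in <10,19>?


gcd(10,19)=1 => F=ab-a-b=10*19-10-19=190-29=161


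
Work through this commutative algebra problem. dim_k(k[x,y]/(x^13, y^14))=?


Basis: x^i*y^j, i<13, j<14
13*14=182


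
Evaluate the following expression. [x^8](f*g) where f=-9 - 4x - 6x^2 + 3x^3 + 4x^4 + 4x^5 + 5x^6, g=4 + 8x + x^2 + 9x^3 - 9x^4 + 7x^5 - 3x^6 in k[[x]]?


[x^8] = sum a_i*b_j, i+j=8
  -6*-3=18
  3*7=21
  4*-9=-36
  4*9=36
  5*1=5
Sum=44


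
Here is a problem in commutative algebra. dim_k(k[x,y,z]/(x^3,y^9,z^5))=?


Basis: x^iy^jz^k, i<3,j<9,k<5
3*9*5=135


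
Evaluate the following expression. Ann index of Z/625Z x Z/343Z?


Exponent = lcm of the cyclic orders; pairwise coprime => product.
5^4*7^3=625*343=214375


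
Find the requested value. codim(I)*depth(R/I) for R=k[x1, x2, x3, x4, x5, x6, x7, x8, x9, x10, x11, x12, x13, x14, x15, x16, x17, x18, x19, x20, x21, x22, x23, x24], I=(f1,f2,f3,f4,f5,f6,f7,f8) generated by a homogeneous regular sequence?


codim=8, depth=dim(R/I)=24-8=16
Product=8*16=128


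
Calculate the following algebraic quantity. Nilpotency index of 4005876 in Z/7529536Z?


4005876^k mod 7529536:
k=1: 4005876
k=2: 5049744
k=3: 175616
k=4: 3841600
k=5: 2151296
k=6: 0
First zero at k = 6


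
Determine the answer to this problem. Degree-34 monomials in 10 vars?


C(d+n-1,n-1)=C(43,9)=563921995


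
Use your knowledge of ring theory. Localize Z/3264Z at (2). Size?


2-primary part: 3264=2^6*51
Size=2^6=64


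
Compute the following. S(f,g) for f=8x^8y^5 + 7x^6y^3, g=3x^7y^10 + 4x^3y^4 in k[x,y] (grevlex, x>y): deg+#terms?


LT(f)=8x^8y^5, LT(g)=3x^7y^10
lcm(LM)=x^8y^10
S(f,g) (scaled by 24 to clear denominators) = 3y^5*f - 8x*g = 21x^6y^8 - 32x^4y^4
2 terms, deg 14.
14+2=16


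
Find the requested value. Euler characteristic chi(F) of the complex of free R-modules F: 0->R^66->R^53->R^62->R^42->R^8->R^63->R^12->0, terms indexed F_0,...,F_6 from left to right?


chi = sum (-1)^i * rank:
(-1)^0*66=66
(-1)^1*53=-53
(-1)^2*62=62
(-1)^3*42=-42
(-1)^4*8=8
(-1)^5*63=-63
(-1)^6*12=12
chi=-10


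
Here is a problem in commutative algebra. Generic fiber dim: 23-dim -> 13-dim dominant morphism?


dim(fiber)=dim(X)-dim(Y)=23-13=10


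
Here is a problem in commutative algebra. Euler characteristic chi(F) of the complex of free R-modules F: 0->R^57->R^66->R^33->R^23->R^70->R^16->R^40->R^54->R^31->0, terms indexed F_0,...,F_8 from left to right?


chi = sum (-1)^i * rank:
(-1)^0*57=57
(-1)^1*66=-66
(-1)^2*33=33
(-1)^3*23=-23
(-1)^4*70=70
(-1)^5*16=-16
(-1)^6*40=40
(-1)^7*54=-54
(-1)^8*31=31
chi=72


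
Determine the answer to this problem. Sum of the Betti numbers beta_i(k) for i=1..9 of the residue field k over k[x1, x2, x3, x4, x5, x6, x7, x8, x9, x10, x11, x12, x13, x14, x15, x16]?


Koszul resolution: beta_i(k)=C(n,i), n=16
C(16,1)=16, C(16,2)=120, C(16,3)=560, C(16,4)=1820, C(16,5)=4368, C(16,6)=8008, C(16,7)=11440, C(16,8)=12870, C(16,9)=11440
Sum=50642


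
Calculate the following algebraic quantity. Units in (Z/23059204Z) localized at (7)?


Local ring = Z/5764801Z.
phi(5764801) = 7^7*(7-1) = 4941258


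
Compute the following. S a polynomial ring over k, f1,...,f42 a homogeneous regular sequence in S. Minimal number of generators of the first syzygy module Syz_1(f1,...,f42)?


Regular sequence => Koszul complex is the minimal free resolution.
Syz_1 minimally generated by Koszul relations f_i*e_j - f_j*e_i (i<j): mu(Syz_1) = beta_2 = C(m,2) = m(m-1)/2
m=42
42*41/2 = 861


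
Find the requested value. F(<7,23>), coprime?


gcd(7,23)=1 => F=ab-a-b=7*23-7-23=161-30=131


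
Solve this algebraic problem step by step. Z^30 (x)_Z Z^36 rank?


rank(M(x)N) = rank(M)*rank(N)
30*36 = 1080


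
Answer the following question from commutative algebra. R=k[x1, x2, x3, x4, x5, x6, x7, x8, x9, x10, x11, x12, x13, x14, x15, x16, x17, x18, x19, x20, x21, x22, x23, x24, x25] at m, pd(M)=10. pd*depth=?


pd+depth=25
depth=25-10=15
pd*depth=10*15=150


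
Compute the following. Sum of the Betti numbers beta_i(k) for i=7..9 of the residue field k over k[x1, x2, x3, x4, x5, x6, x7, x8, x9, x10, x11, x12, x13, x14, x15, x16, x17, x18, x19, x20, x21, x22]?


Koszul resolution: beta_i(k)=C(n,i), n=22
C(22,7)=170544, C(22,8)=319770, C(22,9)=497420
Sum=987734


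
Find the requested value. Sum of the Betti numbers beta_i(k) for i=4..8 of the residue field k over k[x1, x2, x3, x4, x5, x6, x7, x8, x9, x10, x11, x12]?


Koszul resolution: beta_i(k)=C(n,i), n=12
C(12,4)=495, C(12,5)=792, C(12,6)=924, C(12,7)=792, C(12,8)=495
Sum=3498


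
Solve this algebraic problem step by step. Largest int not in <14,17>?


gcd(14,17)=1 => F=ab-a-b=14*17-14-17=238-31=207


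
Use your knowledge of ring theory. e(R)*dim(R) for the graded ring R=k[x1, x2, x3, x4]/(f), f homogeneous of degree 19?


e(R)=deg(f)=19, dim(R)=4-1=3
e*dim=19*3=57


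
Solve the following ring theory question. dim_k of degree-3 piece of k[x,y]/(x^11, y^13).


k[x,y], I = (x^11, y^13), d = 3
Need i < 11 and d-i < 13.
Range: 0 <= i <= 3.
H(3) = 4


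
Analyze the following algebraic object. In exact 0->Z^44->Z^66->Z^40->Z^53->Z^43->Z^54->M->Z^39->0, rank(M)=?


Alt sum=0:
(-1)^0*44 + (-1)^1*66 + (-1)^2*40 + (-1)^3*53 + (-1)^4*43 + (-1)^5*54 + (-1)^6*? + (-1)^7*39=0
rank(M)=85


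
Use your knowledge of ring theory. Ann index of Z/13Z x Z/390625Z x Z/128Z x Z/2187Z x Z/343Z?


Exponent = lcm of the cyclic orders; pairwise coprime => product.
13^1*5^8*2^7*3^7*7^3=13*390625*128*2187*343=487591650000000


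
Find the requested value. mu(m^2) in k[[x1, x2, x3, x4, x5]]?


C(n+d-1,d)=C(6,2)=15


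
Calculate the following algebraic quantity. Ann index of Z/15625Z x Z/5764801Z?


Exponent = lcm of the cyclic orders; pairwise coprime => product.
5^6*7^8=15625*5764801=90075015625


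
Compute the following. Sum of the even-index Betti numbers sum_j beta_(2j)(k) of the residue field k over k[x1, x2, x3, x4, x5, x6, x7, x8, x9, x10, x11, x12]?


Koszul resolution: beta_i(k)=C(n,i), n=12
sum_even C(12,i) = 2^(n-1) = 2^11 = 2048


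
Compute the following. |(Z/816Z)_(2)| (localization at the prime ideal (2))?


2-primary part: 816=2^4*51
Size=2^4=16


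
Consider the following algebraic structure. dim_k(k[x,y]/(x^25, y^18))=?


Basis: x^i*y^j, i<25, j<18
25*18=450


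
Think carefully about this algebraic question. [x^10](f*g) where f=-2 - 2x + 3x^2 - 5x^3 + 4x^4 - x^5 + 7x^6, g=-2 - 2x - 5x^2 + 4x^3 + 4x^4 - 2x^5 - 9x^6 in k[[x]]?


[x^10] = sum a_i*b_j, i+j=10
  4*-9=-36
  -1*-2=2
  7*4=28
Sum=-6


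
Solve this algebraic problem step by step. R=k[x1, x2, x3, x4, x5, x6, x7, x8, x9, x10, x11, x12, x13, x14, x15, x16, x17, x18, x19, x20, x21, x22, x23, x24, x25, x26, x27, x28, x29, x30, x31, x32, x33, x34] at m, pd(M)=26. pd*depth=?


pd+depth=34
depth=34-26=8
pd*depth=26*8=208


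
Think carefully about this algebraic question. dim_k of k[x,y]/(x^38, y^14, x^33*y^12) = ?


k[x,y]/I, I = (x^38, y^14, x^33*y^12)
Rect: 38x14=532. Corner: (38-33)x(14-12)=10.
dim = 532-10 = 522


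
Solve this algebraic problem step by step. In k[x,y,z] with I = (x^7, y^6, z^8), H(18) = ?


Need i<7, j<6, k<8 with i+j+k=18.
For each i, j ranges over max(0,18-i-7)..min(5,18-i):
  i=0: j in [11,5] -> 0
  i=1: j in [10,5] -> 0
  i=2: j in [9,5] -> 0
  i=3: j in [8,5] -> 0
  i=4: j in [7,5] -> 0
  i=5: j in [6,5] -> 0
  i=6: j in [5,5] -> 1
H(18) = 0+0+0+0+0+0+1 = 1


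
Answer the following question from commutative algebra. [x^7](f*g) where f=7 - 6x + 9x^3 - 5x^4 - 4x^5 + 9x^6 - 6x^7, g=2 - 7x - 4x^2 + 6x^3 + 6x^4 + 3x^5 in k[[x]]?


[x^7] = sum a_i*b_j, i+j=7
  9*6=54
  -5*6=-30
  -4*-4=16
  9*-7=-63
  -6*2=-12
Sum=-35


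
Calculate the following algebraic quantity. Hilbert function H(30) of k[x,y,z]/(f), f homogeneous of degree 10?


C(32,2)-C(22,2)=496-231=265


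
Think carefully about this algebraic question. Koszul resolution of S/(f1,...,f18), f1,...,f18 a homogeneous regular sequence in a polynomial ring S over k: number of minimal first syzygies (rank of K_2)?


Regular sequence => Koszul complex is the minimal free resolution.
Syz_1 minimally generated by Koszul relations f_i*e_j - f_j*e_i (i<j): mu(Syz_1) = beta_2 = C(m,2) = m(m-1)/2
m=18
18*17/2 = 153


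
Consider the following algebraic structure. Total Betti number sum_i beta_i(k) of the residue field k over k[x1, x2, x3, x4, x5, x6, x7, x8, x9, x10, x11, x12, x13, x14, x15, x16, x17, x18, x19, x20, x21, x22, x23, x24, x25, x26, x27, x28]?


Koszul resolution: beta_i(k)=C(n,i), n=28
sum_i C(28,i) = 2^28 = 268435456


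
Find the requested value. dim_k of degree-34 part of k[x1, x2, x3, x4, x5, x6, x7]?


C(d+n-1,n-1)=C(40,6)=3838380


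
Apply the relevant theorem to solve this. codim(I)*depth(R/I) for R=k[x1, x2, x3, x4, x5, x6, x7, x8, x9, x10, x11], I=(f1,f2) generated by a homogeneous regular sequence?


codim=2, depth=dim(R/I)=11-2=9
Product=2*9=18


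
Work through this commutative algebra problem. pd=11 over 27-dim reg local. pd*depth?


pd+depth=27
depth=27-11=16
pd*depth=11*16=176


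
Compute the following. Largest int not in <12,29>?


gcd(12,29)=1 => F=ab-a-b=12*29-12-29=348-41=307


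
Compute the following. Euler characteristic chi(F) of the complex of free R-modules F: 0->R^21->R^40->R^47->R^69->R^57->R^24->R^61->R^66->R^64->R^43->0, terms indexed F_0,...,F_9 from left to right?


chi = sum (-1)^i * rank:
(-1)^0*21=21
(-1)^1*40=-40
(-1)^2*47=47
(-1)^3*69=-69
(-1)^4*57=57
(-1)^5*24=-24
(-1)^6*61=61
(-1)^7*66=-66
(-1)^8*64=64
(-1)^9*43=-43
chi=8


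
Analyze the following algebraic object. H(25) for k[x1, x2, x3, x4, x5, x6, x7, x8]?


C(d+n-1,n-1)=C(32,7)=3365856


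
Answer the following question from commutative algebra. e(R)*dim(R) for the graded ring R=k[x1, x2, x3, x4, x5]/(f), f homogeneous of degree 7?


e(R)=deg(f)=7, dim(R)=5-1=4
e*dim=7*4=28


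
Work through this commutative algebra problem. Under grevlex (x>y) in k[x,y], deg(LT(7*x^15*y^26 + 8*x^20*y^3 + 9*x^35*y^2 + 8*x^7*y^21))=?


LT: 7*x^15*y^26
deg_x=15, deg_y=26
Total=15+26=41


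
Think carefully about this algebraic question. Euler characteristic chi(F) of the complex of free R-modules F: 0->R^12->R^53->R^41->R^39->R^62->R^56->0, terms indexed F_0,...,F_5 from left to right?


chi = sum (-1)^i * rank:
(-1)^0*12=12
(-1)^1*53=-53
(-1)^2*41=41
(-1)^3*39=-39
(-1)^4*62=62
(-1)^5*56=-56
chi=-33


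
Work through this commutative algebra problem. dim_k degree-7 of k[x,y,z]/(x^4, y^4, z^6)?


Need i<4, j<4, k<6 with i+j+k=7.
For each i, j ranges over max(0,7-i-5)..min(3,7-i):
  i=0: j in [2,3] -> 2
  i=1: j in [1,3] -> 3
  i=2: j in [0,3] -> 4
  i=3: j in [0,3] -> 4
H(7) = 2+3+4+4 = 13


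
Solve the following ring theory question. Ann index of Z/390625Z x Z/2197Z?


Exponent = lcm of the cyclic orders; pairwise coprime => product.
5^8*13^3=390625*2197=858203125


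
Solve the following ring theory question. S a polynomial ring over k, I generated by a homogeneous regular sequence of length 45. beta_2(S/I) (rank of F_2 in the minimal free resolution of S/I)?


Regular sequence => Koszul complex is the minimal free resolution.
Syz_1 minimally generated by Koszul relations f_i*e_j - f_j*e_i (i<j): mu(Syz_1) = beta_2 = C(m,2) = m(m-1)/2
m=45
45*44/2 = 990


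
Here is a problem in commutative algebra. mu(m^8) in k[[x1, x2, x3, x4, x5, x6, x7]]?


C(n+d-1,d)=C(14,8)=3003


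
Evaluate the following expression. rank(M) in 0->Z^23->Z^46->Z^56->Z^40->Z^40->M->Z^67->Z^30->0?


Alt sum=0:
(-1)^0*23 + (-1)^1*46 + (-1)^2*56 + (-1)^3*40 + (-1)^4*40 + (-1)^5*? + (-1)^6*67 + (-1)^7*30=0
rank(M)=70


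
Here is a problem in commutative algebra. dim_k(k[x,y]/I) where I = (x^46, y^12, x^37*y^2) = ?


k[x,y]/I, I = (x^46, y^12, x^37*y^2)
Rect: 46x12=552. Corner: (46-37)x(12-2)=90.
dim = 552-90 = 462


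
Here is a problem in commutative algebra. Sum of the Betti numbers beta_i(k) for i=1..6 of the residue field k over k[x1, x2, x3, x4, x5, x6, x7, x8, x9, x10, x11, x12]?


Koszul resolution: beta_i(k)=C(n,i), n=12
C(12,1)=12, C(12,2)=66, C(12,3)=220, C(12,4)=495, C(12,5)=792, C(12,6)=924
Sum=2509


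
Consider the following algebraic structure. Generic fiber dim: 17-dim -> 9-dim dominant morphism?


dim(fiber)=dim(X)-dim(Y)=17-9=8


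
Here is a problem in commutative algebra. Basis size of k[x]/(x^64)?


Basis: 1,x,...,x^63
dim=64


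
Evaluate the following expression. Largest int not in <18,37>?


gcd(18,37)=1 => F=ab-a-b=18*37-18-37=666-55=611


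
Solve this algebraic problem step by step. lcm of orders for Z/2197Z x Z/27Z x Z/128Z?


Exponent = lcm of the cyclic orders; pairwise coprime => product.
13^3*3^3*2^7=2197*27*128=7592832


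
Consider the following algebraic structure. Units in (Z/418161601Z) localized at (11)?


Local ring = Z/14641Z.
phi(14641) = 11^3*(11-1) = 13310


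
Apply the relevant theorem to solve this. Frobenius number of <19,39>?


gcd(19,39)=1 => F=ab-a-b=19*39-19-39=741-58=683


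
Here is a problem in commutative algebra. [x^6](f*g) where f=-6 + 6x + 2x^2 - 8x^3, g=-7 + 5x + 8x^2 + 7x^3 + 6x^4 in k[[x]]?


[x^6] = sum a_i*b_j, i+j=6
  2*6=12
  -8*7=-56
Sum=-44


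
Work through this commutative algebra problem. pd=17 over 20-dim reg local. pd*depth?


pd+depth=20
depth=20-17=3
pd*depth=17*3=51


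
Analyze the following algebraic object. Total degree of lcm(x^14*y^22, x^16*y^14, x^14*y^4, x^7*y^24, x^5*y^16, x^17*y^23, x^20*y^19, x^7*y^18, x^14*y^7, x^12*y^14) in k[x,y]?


lcm = componentwise max:
x: max(14,16,14,7,5,17,20,7,14,12)=20
y: max(22,14,4,24,16,23,19,18,7,14)=24
Total=20+24=44


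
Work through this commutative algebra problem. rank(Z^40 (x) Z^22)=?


rank(M(x)N) = rank(M)*rank(N)
40*22 = 880


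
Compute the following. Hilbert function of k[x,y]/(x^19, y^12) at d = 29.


k[x,y], I = (x^19, y^12), d = 29
Need i < 19 and d-i < 12.
Range: 18 <= i <= 18.
H(29) = 1


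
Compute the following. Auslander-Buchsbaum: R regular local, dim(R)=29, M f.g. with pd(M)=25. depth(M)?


pd+depth=depth(R)=29
depth=29-25=4


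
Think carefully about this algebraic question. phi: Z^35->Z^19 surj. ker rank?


rank(ker) = 35-19 = 16


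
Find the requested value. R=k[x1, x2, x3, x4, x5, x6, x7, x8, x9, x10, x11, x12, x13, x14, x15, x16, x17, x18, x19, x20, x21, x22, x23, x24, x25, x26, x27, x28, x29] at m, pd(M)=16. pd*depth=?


pd+depth=29
depth=29-16=13
pd*depth=16*13=208


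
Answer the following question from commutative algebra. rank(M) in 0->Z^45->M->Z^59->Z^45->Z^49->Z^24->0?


Alt sum=0:
(-1)^0*45 + (-1)^1*? + (-1)^2*59 + (-1)^3*45 + (-1)^4*49 + (-1)^5*24=0
rank(M)=84


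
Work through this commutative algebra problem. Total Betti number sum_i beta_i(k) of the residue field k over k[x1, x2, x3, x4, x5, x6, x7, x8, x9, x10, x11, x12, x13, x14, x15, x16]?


Koszul resolution: beta_i(k)=C(n,i), n=16
sum_i C(16,i) = 2^16 = 65536


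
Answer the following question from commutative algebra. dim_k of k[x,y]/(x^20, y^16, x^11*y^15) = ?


k[x,y]/I, I = (x^20, y^16, x^11*y^15)
Rect: 20x16=320. Corner: (20-11)x(16-15)=9.
dim = 320-9 = 311


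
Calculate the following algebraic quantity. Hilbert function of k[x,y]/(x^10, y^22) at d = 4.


k[x,y], I = (x^10, y^22), d = 4
Need i < 10 and d-i < 22.
Range: 0 <= i <= 4.
H(4) = 5


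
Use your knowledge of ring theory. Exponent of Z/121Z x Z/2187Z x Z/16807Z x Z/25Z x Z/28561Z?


Exponent = lcm of the cyclic orders; pairwise coprime => product.
11^2*3^7*7^5*5^2*13^4=121*2187*16807*25*28561=3175687585795725


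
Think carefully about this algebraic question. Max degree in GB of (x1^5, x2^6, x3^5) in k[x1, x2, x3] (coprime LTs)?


Pure powers, coprime LTs => already GB.
Degrees: 5, 6, 5
Max=6


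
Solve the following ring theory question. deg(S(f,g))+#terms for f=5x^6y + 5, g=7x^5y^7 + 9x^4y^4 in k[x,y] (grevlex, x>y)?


LT(f)=5x^6y, LT(g)=7x^5y^7
lcm(LM)=x^6y^7
S(f,g) (scaled by 35 to clear denominators) = 7y^6*f - 5x*g = -45x^5y^4 + 35y^6
2 terms, deg 9.
9+2=11


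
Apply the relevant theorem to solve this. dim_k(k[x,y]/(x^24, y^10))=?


Basis: x^i*y^j, i<24, j<10
24*10=240


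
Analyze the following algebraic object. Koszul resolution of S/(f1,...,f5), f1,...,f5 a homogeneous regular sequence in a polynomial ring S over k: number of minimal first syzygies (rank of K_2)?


Regular sequence => Koszul complex is the minimal free resolution.
Syz_1 minimally generated by Koszul relations f_i*e_j - f_j*e_i (i<j): mu(Syz_1) = beta_2 = C(m,2) = m(m-1)/2
m=5
5*4/2 = 10


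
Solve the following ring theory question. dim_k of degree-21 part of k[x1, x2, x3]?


C(d+n-1,n-1)=C(23,2)=253


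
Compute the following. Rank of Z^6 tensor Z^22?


rank(M(x)N) = rank(M)*rank(N)
6*22 = 132


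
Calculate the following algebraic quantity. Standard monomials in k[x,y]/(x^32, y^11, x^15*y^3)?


k[x,y]/I, I = (x^32, y^11, x^15*y^3)
Rect: 32x11=352. Corner: (32-15)x(11-3)=136.
dim = 352-136 = 216


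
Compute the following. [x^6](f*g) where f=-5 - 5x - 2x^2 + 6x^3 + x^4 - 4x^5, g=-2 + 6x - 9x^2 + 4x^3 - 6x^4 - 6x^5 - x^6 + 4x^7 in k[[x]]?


[x^6] = sum a_i*b_j, i+j=6
  -5*-1=5
  -5*-6=30
  -2*-6=12
  6*4=24
  1*-9=-9
  -4*6=-24
Sum=38


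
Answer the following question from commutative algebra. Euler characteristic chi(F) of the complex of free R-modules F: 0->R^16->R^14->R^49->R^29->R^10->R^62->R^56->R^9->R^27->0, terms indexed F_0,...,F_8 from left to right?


chi = sum (-1)^i * rank:
(-1)^0*16=16
(-1)^1*14=-14
(-1)^2*49=49
(-1)^3*29=-29
(-1)^4*10=10
(-1)^5*62=-62
(-1)^6*56=56
(-1)^7*9=-9
(-1)^8*27=27
chi=44


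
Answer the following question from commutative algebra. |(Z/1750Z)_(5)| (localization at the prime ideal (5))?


5-primary part: 1750=5^3*14
Size=5^3=125


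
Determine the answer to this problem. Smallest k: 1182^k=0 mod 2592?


1182^k mod 2592:
k=1: 1182
k=2: 36
k=3: 1080
k=4: 1296
k=5: 0
First zero at k = 5


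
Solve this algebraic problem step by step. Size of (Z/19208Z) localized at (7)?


7-primary part: 19208=7^4*8
Size=7^4=2401


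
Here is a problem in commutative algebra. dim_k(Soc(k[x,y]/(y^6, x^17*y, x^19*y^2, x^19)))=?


Socle = ann(m) = span of standard monomials u with x*u, y*u in I (staircase corners).
Redundant generators: x^19*y^2
Minimal generators: x^19, x^17*y, y^6
Corners: x^16y^5, x^18
Socle dim=2


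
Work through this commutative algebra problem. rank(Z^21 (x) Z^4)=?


rank(M(x)N) = rank(M)*rank(N)
21*4 = 84


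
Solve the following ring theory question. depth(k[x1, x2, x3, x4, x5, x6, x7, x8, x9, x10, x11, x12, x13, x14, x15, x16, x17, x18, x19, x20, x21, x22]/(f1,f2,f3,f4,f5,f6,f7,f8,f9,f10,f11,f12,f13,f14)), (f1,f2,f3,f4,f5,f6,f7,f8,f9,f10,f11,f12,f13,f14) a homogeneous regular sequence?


depth(R)=22
depth(R/I)=22-14=8


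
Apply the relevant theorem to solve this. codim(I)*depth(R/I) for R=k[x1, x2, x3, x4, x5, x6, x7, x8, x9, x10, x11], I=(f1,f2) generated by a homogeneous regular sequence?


codim=2, depth=dim(R/I)=11-2=9
Product=2*9=18


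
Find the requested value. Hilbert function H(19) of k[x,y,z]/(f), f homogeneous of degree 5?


C(21,2)-C(16,2)=210-120=90


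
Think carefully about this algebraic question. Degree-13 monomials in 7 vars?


C(d+n-1,n-1)=C(19,6)=27132


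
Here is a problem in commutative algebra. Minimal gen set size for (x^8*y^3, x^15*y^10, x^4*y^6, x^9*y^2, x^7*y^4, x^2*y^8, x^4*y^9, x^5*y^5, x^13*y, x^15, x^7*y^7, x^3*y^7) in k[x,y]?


Remove redundant (divisible by others).
x^4*y^9 redundant.
x^7*y^7 redundant.
x^15*y^10 redundant.
Min: x^15, x^13*y, x^9*y^2, x^8*y^3, x^7*y^4, x^5*y^5, x^4*y^6, x^3*y^7, x^2*y^8
Count=9


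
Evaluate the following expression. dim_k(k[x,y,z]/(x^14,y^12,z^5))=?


Basis: x^iy^jz^k, i<14,j<12,k<5
14*12*5=840


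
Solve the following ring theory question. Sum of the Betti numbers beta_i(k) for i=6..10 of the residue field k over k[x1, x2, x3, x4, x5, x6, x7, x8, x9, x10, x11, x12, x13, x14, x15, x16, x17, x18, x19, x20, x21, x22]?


Koszul resolution: beta_i(k)=C(n,i), n=22
C(22,6)=74613, C(22,7)=170544, C(22,8)=319770, C(22,9)=497420, C(22,10)=646646
Sum=1708993


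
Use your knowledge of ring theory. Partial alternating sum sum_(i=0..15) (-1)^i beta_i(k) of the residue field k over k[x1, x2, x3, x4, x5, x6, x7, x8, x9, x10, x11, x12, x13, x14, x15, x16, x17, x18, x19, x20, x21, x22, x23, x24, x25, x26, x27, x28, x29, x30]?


Koszul resolution: beta_i(k)=C(n,i), n=30
sum_(i=0..p) (-1)^i C(n,i) = (-1)^p C(n-1,p)
(-1)^15*C(29,15) = (-1)^15*77558760 = -77558760


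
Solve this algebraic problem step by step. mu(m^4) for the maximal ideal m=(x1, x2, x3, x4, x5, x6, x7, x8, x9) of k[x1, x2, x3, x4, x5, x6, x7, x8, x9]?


Graded Nakayama: mu(m^d) = dim_k (m^d/m^(d+1)) = #degree-4 monomials in 9 vars
C(n+d-1,d)=C(12,4)=495


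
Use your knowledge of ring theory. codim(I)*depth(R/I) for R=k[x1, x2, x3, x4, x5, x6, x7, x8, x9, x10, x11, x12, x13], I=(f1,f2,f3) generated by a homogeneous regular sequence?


codim=3, depth=dim(R/I)=13-3=10
Product=3*10=30


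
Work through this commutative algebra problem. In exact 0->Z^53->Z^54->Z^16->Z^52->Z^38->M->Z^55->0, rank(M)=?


Alt sum=0:
(-1)^0*53 + (-1)^1*54 + (-1)^2*16 + (-1)^3*52 + (-1)^4*38 + (-1)^5*? + (-1)^6*55=0
rank(M)=56


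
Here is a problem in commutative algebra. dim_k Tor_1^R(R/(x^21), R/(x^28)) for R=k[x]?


Tor_1(R/I,R/J)=(I cap J)/IJ=(x^28)/(x^49)
dim=49-28=min(21,28)=21


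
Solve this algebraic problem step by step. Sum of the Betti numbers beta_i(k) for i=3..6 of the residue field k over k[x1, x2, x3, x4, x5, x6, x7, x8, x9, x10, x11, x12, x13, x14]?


Koszul resolution: beta_i(k)=C(n,i), n=14
C(14,3)=364, C(14,4)=1001, C(14,5)=2002, C(14,6)=3003
Sum=6370


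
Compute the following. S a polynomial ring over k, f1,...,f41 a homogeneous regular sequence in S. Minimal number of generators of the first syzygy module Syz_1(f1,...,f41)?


Regular sequence => Koszul complex is the minimal free resolution.
Syz_1 minimally generated by Koszul relations f_i*e_j - f_j*e_i (i<j): mu(Syz_1) = beta_2 = C(m,2) = m(m-1)/2
m=41
41*40/2 = 820


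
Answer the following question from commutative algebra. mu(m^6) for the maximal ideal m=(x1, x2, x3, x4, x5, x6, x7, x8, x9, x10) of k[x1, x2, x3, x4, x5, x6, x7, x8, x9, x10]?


Graded Nakayama: mu(m^d) = dim_k (m^d/m^(d+1)) = #degree-6 monomials in 10 vars
C(n+d-1,d)=C(15,6)=5005


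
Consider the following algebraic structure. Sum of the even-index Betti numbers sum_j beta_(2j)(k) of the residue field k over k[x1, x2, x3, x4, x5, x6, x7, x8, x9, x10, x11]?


Koszul resolution: beta_i(k)=C(n,i), n=11
sum_even C(11,i) = 2^(n-1) = 2^10 = 1024


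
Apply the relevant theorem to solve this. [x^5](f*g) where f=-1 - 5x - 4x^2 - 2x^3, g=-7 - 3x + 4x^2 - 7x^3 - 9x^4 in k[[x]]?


[x^5] = sum a_i*b_j, i+j=5
  -5*-9=45
  -4*-7=28
  -2*4=-8
Sum=65


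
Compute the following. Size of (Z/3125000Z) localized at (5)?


5-primary part: 3125000=5^8*8
Size=5^8=390625


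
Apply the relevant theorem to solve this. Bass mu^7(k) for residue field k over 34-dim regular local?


C(n,i)=C(34,7)=5379616


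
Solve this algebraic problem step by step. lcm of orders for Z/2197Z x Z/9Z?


Exponent = lcm of the cyclic orders; pairwise coprime => product.
13^3*3^2=2197*9=19773


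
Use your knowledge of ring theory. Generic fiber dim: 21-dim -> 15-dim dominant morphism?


dim(fiber)=dim(X)-dim(Y)=21-15=6


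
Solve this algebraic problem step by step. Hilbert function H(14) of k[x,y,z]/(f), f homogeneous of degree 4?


C(16,2)-C(12,2)=120-66=54


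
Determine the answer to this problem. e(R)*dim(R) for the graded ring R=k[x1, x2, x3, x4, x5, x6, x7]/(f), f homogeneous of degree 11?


e(R)=deg(f)=11, dim(R)=7-1=6
e*dim=11*6=66


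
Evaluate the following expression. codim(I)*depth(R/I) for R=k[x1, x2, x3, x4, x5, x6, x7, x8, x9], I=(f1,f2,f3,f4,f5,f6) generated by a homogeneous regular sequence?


codim=6, depth=dim(R/I)=9-6=3
Product=6*3=18


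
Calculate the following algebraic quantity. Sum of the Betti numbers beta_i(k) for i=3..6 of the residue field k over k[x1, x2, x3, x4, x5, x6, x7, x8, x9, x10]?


Koszul resolution: beta_i(k)=C(n,i), n=10
C(10,3)=120, C(10,4)=210, C(10,5)=252, C(10,6)=210
Sum=792


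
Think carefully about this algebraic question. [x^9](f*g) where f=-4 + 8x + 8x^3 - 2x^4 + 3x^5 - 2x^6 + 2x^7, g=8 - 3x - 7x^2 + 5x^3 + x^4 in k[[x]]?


[x^9] = sum a_i*b_j, i+j=9
  3*1=3
  -2*5=-10
  2*-7=-14
Sum=-21


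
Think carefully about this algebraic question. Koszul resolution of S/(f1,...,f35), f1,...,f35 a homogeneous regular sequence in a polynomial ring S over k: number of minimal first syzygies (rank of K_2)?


Regular sequence => Koszul complex is the minimal free resolution.
Syz_1 minimally generated by Koszul relations f_i*e_j - f_j*e_i (i<j): mu(Syz_1) = beta_2 = C(m,2) = m(m-1)/2
m=35
35*34/2 = 595


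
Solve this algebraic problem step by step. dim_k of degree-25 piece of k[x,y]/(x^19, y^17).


k[x,y], I = (x^19, y^17), d = 25
Need i < 19 and d-i < 17.
Range: 9 <= i <= 18.
H(25) = 10


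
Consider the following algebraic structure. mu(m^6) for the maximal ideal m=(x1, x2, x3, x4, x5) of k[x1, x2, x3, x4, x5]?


Graded Nakayama: mu(m^d) = dim_k (m^d/m^(d+1)) = #degree-6 monomials in 5 vars
C(n+d-1,d)=C(10,6)=210


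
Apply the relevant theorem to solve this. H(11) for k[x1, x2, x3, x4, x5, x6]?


C(d+n-1,n-1)=C(16,5)=4368


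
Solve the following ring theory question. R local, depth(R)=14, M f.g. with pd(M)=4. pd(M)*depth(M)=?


pd+depth=14
depth=14-4=10
pd*depth=4*10=40


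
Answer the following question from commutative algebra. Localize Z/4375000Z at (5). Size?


5-primary part: 4375000=5^7*56
Size=5^7=78125


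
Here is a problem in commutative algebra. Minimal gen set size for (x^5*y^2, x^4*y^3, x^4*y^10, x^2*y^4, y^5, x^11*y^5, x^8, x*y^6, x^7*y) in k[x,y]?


Remove redundant (divisible by others).
x^11*y^5 redundant.
x^4*y^10 redundant.
x*y^6 redundant.
Min: x^8, x^7*y, x^5*y^2, x^4*y^3, x^2*y^4, y^5
Count=6


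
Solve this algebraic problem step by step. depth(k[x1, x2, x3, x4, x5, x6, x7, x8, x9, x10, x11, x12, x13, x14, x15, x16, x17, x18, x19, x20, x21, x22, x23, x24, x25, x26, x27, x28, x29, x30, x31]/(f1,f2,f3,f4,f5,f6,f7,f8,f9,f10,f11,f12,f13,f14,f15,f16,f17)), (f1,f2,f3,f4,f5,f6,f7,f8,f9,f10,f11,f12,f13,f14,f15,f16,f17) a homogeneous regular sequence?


depth(R)=31
depth(R/I)=31-17=14


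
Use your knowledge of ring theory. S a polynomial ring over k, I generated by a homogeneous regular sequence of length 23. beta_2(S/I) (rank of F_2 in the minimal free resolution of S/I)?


Regular sequence => Koszul complex is the minimal free resolution.
Syz_1 minimally generated by Koszul relations f_i*e_j - f_j*e_i (i<j): mu(Syz_1) = beta_2 = C(m,2) = m(m-1)/2
m=23
23*22/2 = 253


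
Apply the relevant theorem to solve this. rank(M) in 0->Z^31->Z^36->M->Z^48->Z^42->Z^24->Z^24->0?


Alt sum=0:
(-1)^0*31 + (-1)^1*36 + (-1)^2*? + (-1)^3*48 + (-1)^4*42 + (-1)^5*24 + (-1)^6*24=0
rank(M)=11


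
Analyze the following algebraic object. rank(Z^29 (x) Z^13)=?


rank(M(x)N) = rank(M)*rank(N)
29*13 = 377


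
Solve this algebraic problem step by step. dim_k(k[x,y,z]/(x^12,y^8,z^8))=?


Basis: x^iy^jz^k, i<12,j<8,k<8
12*8*8=768


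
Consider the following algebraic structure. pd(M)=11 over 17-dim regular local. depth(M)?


pd+depth=depth(R)=17
depth=17-11=6


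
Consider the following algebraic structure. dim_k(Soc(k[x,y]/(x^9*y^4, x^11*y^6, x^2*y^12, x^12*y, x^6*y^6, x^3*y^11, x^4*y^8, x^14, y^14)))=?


Socle = ann(m) = span of standard monomials u with x*u, y*u in I (staircase corners).
Redundant generators: x^11*y^6
Minimal generators: x^14, x^12*y, x^9*y^4, x^6*y^6, x^4*y^8, x^3*y^11, x^2*y^12, y^14
Corners: xy^13, x^2y^11, x^3y^10, x^5y^7, x^8y^5, x^11y^3, x^13
Socle dim=7


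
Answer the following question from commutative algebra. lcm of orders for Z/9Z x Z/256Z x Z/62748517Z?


Exponent = lcm of the cyclic orders; pairwise coprime => product.
3^2*2^8*13^7=9*256*62748517=144572583168


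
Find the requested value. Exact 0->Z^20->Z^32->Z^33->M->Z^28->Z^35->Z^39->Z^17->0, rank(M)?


Alt sum=0:
(-1)^0*20 + (-1)^1*32 + (-1)^2*33 + (-1)^3*? + (-1)^4*28 + (-1)^5*35 + (-1)^6*39 + (-1)^7*17=0
rank(M)=36


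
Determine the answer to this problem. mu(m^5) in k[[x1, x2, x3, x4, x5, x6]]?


C(n+d-1,d)=C(10,5)=252


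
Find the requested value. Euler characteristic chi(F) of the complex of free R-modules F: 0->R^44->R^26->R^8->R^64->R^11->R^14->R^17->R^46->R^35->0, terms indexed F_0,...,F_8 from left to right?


chi = sum (-1)^i * rank:
(-1)^0*44=44
(-1)^1*26=-26
(-1)^2*8=8
(-1)^3*64=-64
(-1)^4*11=11
(-1)^5*14=-14
(-1)^6*17=17
(-1)^7*46=-46
(-1)^8*35=35
chi=-35


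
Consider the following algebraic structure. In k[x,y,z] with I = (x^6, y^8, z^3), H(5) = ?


Need i<6, j<8, k<3 with i+j+k=5.
For each i, j ranges over max(0,5-i-2)..min(7,5-i):
  i=0: j in [3,5] -> 3
  i=1: j in [2,4] -> 3
  i=2: j in [1,3] -> 3
  i=3: j in [0,2] -> 3
  i=4: j in [0,1] -> 2
  i=5: j in [0,0] -> 1
H(5) = 3+3+3+3+2+1 = 15


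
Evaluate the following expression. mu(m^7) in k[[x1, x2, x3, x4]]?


C(n+d-1,d)=C(10,7)=120


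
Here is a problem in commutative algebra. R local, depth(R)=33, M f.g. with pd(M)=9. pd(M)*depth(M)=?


pd+depth=33
depth=33-9=24
pd*depth=9*24=216


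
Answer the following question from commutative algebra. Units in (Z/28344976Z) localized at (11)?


Local ring = Z/1771561Z.
phi(1771561) = 11^5*(11-1) = 1610510


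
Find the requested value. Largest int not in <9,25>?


gcd(9,25)=1 => F=ab-a-b=9*25-9-25=225-34=191


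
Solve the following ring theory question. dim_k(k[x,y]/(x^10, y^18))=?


Basis: x^i*y^j, i<10, j<18
10*18=180


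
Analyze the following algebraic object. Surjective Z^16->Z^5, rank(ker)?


rank(ker) = 16-5 = 11


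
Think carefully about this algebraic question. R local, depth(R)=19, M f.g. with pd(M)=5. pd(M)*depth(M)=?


pd+depth=19
depth=19-5=14
pd*depth=5*14=70


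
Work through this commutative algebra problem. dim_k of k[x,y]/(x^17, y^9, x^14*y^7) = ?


k[x,y]/I, I = (x^17, y^9, x^14*y^7)
Rect: 17x9=153. Corner: (17-14)x(9-7)=6.
dim = 153-6 = 147


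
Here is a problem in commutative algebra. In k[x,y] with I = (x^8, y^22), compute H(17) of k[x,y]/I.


k[x,y], I = (x^8, y^22), d = 17
Need i < 8 and d-i < 22.
Range: 0 <= i <= 7.
H(17) = 8


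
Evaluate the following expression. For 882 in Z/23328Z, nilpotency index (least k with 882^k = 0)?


882^k mod 23328:
k=1: 882
k=2: 8100
k=3: 5832
k=4: 11664
k=5: 0
First zero at k = 5


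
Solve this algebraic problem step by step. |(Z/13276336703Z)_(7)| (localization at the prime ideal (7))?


7-primary part: 13276336703=7^10*47
Size=7^10=282475249


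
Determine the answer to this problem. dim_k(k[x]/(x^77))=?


Basis: 1,x,...,x^76
dim=77


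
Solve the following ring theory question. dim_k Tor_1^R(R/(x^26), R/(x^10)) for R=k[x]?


Tor_1(R/I,R/J)=(I cap J)/IJ=(x^26)/(x^36)
dim=36-26=min(26,10)=10


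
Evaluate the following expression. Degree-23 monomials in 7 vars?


C(d+n-1,n-1)=C(29,6)=475020


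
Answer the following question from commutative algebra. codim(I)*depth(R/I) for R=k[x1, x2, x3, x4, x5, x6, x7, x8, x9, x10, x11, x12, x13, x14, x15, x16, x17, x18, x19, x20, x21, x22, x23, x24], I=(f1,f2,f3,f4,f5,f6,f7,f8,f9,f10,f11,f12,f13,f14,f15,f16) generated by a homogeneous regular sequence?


codim=16, depth=dim(R/I)=24-16=8
Product=16*8=128


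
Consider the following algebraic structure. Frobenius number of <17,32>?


gcd(17,32)=1 => F=ab-a-b=17*32-17-32=544-49=495


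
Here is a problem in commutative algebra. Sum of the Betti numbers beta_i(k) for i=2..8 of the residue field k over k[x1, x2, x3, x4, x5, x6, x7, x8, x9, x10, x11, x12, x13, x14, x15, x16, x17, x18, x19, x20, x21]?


Koszul resolution: beta_i(k)=C(n,i), n=21
C(21,2)=210, C(21,3)=1330, C(21,4)=5985, C(21,5)=20349, C(21,6)=54264, C(21,7)=116280, C(21,8)=203490
Sum=401908


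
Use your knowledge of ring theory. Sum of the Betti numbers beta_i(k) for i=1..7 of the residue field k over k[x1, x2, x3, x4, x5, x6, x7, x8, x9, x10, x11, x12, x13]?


Koszul resolution: beta_i(k)=C(n,i), n=13
C(13,1)=13, C(13,2)=78, C(13,3)=286, C(13,4)=715, C(13,5)=1287, C(13,6)=1716, C(13,7)=1716
Sum=5811


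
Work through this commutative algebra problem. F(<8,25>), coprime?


gcd(8,25)=1 => F=ab-a-b=8*25-8-25=200-33=167


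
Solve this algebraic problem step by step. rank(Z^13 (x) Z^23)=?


rank(M(x)N) = rank(M)*rank(N)
13*23 = 299


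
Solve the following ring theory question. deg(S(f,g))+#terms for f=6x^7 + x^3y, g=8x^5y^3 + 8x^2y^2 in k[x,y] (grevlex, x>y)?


LT(f)=6x^7, LT(g)=8x^5y^3
lcm(LM)=x^7y^3
S(f,g) (scaled by 48 to clear denominators) = 8y^3*f - 6x^2*g = 8x^3y^4 - 48x^4y^2
2 terms, deg 7.
7+2=9


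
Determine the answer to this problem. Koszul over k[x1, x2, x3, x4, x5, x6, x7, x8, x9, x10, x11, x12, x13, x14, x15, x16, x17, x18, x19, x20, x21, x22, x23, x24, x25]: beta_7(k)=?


C(n,i)=C(25,7)=480700


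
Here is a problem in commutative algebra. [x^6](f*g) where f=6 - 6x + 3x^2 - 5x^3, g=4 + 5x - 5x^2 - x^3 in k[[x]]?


[x^6] = sum a_i*b_j, i+j=6
  -5*-1=5
Sum=5


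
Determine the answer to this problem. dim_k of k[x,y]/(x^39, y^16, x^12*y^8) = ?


k[x,y]/I, I = (x^39, y^16, x^12*y^8)
Rect: 39x16=624. Corner: (39-12)x(16-8)=216.
dim = 624-216 = 408


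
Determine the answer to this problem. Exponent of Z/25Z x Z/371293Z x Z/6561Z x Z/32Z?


Exponent = lcm of the cyclic orders; pairwise coprime => product.
5^2*13^5*3^8*2^5=25*371293*6561*32=1948842698400


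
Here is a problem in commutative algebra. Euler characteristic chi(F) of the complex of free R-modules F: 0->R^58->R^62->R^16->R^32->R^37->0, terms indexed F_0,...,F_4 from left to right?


chi = sum (-1)^i * rank:
(-1)^0*58=58
(-1)^1*62=-62
(-1)^2*16=16
(-1)^3*32=-32
(-1)^4*37=37
chi=17


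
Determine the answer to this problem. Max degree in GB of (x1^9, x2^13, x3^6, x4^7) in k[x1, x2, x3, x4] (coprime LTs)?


Pure powers, coprime LTs => already GB.
Degrees: 9, 13, 6, 7
Max=13


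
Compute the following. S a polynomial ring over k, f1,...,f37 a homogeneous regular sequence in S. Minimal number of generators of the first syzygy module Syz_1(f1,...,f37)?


Regular sequence => Koszul complex is the minimal free resolution.
Syz_1 minimally generated by Koszul relations f_i*e_j - f_j*e_i (i<j): mu(Syz_1) = beta_2 = C(m,2) = m(m-1)/2
m=37
37*36/2 = 666


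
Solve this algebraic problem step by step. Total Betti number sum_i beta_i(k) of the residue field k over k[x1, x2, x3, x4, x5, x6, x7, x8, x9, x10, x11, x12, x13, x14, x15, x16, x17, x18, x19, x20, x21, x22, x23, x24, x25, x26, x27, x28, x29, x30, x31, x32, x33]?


Koszul resolution: beta_i(k)=C(n,i), n=33
sum_i C(33,i) = 2^33 = 8589934592


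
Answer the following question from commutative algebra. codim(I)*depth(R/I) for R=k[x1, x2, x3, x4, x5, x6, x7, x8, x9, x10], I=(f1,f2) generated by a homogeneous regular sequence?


codim=2, depth=dim(R/I)=10-2=8
Product=2*8=16


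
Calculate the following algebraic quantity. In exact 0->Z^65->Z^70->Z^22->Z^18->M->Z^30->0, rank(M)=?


Alt sum=0:
(-1)^0*65 + (-1)^1*70 + (-1)^2*22 + (-1)^3*18 + (-1)^4*? + (-1)^5*30=0
rank(M)=31


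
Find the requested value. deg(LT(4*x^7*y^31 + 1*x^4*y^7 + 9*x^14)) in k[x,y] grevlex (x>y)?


LT: 4*x^7*y^31
deg_x=7, deg_y=31
Total=7+31=38


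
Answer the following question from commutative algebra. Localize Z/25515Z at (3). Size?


3-primary part: 25515=3^6*35
Size=3^6=729


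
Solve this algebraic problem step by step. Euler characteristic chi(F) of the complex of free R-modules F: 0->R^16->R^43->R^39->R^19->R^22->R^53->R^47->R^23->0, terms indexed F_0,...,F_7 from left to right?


chi = sum (-1)^i * rank:
(-1)^0*16=16
(-1)^1*43=-43
(-1)^2*39=39
(-1)^3*19=-19
(-1)^4*22=22
(-1)^5*53=-53
(-1)^6*47=47
(-1)^7*23=-23
chi=-14


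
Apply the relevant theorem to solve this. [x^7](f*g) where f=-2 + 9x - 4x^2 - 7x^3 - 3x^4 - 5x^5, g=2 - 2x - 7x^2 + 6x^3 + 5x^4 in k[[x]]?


[x^7] = sum a_i*b_j, i+j=7
  -7*5=-35
  -3*6=-18
  -5*-7=35
Sum=-18


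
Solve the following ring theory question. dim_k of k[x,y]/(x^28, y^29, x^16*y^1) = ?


k[x,y]/I, I = (x^28, y^29, x^16*y^1)
Rect: 28x29=812. Corner: (28-16)x(29-1)=336.
dim = 812-336 = 476


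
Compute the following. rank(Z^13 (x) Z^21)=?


rank(M(x)N) = rank(M)*rank(N)
13*21 = 273


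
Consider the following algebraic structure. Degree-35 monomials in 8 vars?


C(d+n-1,n-1)=C(42,7)=26978328


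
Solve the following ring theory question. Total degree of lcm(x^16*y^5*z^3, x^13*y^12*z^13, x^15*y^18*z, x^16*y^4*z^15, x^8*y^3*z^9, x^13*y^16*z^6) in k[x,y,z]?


lcm = componentwise max:
x: max(16,13,15,16,8,13)=16
y: max(5,12,18,4,3,16)=18
z: max(3,13,1,15,9,6)=15
Total=16+18+15=49


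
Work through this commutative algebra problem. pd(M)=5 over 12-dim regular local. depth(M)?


pd+depth=depth(R)=12
depth=12-5=7


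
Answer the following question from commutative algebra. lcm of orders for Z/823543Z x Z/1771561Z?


Exponent = lcm of the cyclic orders; pairwise coprime => product.
7^7*11^6=823543*1771561=1458956660623


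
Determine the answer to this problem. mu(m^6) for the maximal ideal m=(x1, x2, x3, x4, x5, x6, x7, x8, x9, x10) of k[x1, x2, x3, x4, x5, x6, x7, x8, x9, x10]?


Graded Nakayama: mu(m^d) = dim_k (m^d/m^(d+1)) = #degree-6 monomials in 10 vars
C(n+d-1,d)=C(15,6)=5005


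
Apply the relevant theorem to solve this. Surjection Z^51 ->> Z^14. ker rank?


rank(ker) = 51-14 = 37


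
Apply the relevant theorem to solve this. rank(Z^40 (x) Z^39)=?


rank(M(x)N) = rank(M)*rank(N)
40*39 = 1560


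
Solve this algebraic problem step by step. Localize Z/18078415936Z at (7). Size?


7-primary part: 18078415936=7^10*64
Size=7^10=282475249


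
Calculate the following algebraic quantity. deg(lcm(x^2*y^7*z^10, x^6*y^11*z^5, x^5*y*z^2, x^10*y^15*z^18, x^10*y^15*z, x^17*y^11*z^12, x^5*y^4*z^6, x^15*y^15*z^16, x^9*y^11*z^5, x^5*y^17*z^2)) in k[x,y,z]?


lcm = componentwise max:
x: max(2,6,5,10,10,17,5,15,9,5)=17
y: max(7,11,1,15,15,11,4,15,11,17)=17
z: max(10,5,2,18,1,12,6,16,5,2)=18
Total=17+17+18=52
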